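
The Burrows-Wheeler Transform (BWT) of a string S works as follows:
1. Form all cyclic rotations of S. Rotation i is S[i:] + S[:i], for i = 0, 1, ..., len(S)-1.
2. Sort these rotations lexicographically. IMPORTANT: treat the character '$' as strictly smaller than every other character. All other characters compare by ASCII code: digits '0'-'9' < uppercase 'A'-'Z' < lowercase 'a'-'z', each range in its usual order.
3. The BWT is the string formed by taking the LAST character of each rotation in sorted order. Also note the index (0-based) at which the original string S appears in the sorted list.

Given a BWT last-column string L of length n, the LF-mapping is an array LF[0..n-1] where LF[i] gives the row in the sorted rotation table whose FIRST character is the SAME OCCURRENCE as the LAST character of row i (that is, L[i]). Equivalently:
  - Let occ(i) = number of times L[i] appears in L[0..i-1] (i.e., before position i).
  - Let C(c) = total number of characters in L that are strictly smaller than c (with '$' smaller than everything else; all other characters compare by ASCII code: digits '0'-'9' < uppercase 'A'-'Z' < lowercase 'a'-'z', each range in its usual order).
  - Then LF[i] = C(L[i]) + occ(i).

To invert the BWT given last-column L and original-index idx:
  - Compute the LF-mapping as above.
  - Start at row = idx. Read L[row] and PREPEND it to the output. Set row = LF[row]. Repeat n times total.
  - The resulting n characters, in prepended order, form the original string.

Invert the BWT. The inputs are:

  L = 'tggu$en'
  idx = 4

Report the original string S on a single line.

Answer: nugget$

Derivation:
LF mapping: 5 2 3 6 0 1 4
Walk LF starting at row 4, prepending L[row]:
  step 1: row=4, L[4]='$', prepend. Next row=LF[4]=0
  step 2: row=0, L[0]='t', prepend. Next row=LF[0]=5
  step 3: row=5, L[5]='e', prepend. Next row=LF[5]=1
  step 4: row=1, L[1]='g', prepend. Next row=LF[1]=2
  step 5: row=2, L[2]='g', prepend. Next row=LF[2]=3
  step 6: row=3, L[3]='u', prepend. Next row=LF[3]=6
  step 7: row=6, L[6]='n', prepend. Next row=LF[6]=4
Reversed output: nugget$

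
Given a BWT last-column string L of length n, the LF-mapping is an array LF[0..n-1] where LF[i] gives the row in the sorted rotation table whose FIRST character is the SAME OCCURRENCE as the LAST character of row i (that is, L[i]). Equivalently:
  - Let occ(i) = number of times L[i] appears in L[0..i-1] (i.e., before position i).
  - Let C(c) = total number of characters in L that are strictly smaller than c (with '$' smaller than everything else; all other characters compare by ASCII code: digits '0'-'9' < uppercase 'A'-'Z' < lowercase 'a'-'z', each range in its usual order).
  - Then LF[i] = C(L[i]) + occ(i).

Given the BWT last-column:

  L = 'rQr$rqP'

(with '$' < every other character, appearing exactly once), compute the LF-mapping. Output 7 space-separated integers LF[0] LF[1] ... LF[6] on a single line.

Char counts: '$':1, 'P':1, 'Q':1, 'q':1, 'r':3
C (first-col start): C('$')=0, C('P')=1, C('Q')=2, C('q')=3, C('r')=4
L[0]='r': occ=0, LF[0]=C('r')+0=4+0=4
L[1]='Q': occ=0, LF[1]=C('Q')+0=2+0=2
L[2]='r': occ=1, LF[2]=C('r')+1=4+1=5
L[3]='$': occ=0, LF[3]=C('$')+0=0+0=0
L[4]='r': occ=2, LF[4]=C('r')+2=4+2=6
L[5]='q': occ=0, LF[5]=C('q')+0=3+0=3
L[6]='P': occ=0, LF[6]=C('P')+0=1+0=1

Answer: 4 2 5 0 6 3 1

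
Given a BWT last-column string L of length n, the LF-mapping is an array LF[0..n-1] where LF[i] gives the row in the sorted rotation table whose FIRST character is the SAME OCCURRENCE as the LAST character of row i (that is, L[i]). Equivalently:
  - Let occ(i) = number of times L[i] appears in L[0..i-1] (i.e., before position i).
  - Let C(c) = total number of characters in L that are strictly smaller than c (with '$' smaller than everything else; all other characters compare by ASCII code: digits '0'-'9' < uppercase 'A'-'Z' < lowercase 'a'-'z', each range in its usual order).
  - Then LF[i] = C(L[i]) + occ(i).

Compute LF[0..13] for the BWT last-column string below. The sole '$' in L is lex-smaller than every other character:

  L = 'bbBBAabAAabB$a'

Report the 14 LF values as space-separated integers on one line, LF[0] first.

Answer: 10 11 4 5 1 7 12 2 3 8 13 6 0 9

Derivation:
Char counts: '$':1, 'A':3, 'B':3, 'a':3, 'b':4
C (first-col start): C('$')=0, C('A')=1, C('B')=4, C('a')=7, C('b')=10
L[0]='b': occ=0, LF[0]=C('b')+0=10+0=10
L[1]='b': occ=1, LF[1]=C('b')+1=10+1=11
L[2]='B': occ=0, LF[2]=C('B')+0=4+0=4
L[3]='B': occ=1, LF[3]=C('B')+1=4+1=5
L[4]='A': occ=0, LF[4]=C('A')+0=1+0=1
L[5]='a': occ=0, LF[5]=C('a')+0=7+0=7
L[6]='b': occ=2, LF[6]=C('b')+2=10+2=12
L[7]='A': occ=1, LF[7]=C('A')+1=1+1=2
L[8]='A': occ=2, LF[8]=C('A')+2=1+2=3
L[9]='a': occ=1, LF[9]=C('a')+1=7+1=8
L[10]='b': occ=3, LF[10]=C('b')+3=10+3=13
L[11]='B': occ=2, LF[11]=C('B')+2=4+2=6
L[12]='$': occ=0, LF[12]=C('$')+0=0+0=0
L[13]='a': occ=2, LF[13]=C('a')+2=7+2=9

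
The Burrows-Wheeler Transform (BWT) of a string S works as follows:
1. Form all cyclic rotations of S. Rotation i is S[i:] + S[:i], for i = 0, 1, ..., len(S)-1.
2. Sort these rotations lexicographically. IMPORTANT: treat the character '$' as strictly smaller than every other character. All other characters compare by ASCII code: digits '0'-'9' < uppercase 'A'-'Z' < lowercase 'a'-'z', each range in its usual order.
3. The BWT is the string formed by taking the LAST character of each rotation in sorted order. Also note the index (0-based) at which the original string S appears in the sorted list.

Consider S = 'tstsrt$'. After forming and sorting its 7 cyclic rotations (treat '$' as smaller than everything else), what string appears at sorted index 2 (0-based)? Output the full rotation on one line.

All 7 rotations (rotation i = S[i:]+S[:i]):
  rot[0] = tstsrt$
  rot[1] = stsrt$t
  rot[2] = tsrt$ts
  rot[3] = srt$tst
  rot[4] = rt$tsts
  rot[5] = t$tstsr
  rot[6] = $tstsrt
Sorted (with $ < everything):
  sorted[0] = $tstsrt
  sorted[1] = rt$tsts
  sorted[2] = srt$tst
  sorted[3] = stsrt$t
  sorted[4] = t$tstsr
  sorted[5] = tsrt$ts
  sorted[6] = tstsrt$
sorted[2] = srt$tst

Answer: srt$tst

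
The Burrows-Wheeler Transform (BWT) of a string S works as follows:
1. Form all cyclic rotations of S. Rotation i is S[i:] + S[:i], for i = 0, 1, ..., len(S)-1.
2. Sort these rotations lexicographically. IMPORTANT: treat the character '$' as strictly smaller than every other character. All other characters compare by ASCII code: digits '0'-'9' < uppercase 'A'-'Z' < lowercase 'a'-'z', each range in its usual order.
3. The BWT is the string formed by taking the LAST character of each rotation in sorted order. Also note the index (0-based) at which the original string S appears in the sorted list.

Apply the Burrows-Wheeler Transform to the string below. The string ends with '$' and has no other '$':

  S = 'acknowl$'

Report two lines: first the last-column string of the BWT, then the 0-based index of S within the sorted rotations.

Answer: l$acwkno
1

Derivation:
All 8 rotations (rotation i = S[i:]+S[:i]):
  rot[0] = acknowl$
  rot[1] = cknowl$a
  rot[2] = knowl$ac
  rot[3] = nowl$ack
  rot[4] = owl$ackn
  rot[5] = wl$ackno
  rot[6] = l$acknow
  rot[7] = $acknowl
Sorted (with $ < everything):
  sorted[0] = $acknowl  (last char: 'l')
  sorted[1] = acknowl$  (last char: '$')
  sorted[2] = cknowl$a  (last char: 'a')
  sorted[3] = knowl$ac  (last char: 'c')
  sorted[4] = l$acknow  (last char: 'w')
  sorted[5] = nowl$ack  (last char: 'k')
  sorted[6] = owl$ackn  (last char: 'n')
  sorted[7] = wl$ackno  (last char: 'o')
Last column: l$acwkno
Original string S is at sorted index 1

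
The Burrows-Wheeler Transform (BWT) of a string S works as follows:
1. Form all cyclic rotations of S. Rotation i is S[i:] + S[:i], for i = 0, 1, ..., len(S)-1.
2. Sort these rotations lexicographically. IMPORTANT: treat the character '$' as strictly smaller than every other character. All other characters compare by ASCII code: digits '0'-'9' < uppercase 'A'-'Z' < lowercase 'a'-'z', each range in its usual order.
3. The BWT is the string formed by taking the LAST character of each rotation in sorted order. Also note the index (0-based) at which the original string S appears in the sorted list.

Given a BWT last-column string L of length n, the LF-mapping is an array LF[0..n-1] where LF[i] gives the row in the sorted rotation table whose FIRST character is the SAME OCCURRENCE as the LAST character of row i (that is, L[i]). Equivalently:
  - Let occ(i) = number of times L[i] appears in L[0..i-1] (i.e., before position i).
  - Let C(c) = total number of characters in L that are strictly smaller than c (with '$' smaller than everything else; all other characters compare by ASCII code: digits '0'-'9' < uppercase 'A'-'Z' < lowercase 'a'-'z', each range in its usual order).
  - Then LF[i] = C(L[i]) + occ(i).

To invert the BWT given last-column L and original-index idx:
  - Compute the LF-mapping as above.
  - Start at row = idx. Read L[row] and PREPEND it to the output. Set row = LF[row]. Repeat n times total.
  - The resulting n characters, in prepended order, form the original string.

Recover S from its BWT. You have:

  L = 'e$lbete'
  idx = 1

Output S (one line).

LF mapping: 2 0 5 1 3 6 4
Walk LF starting at row 1, prepending L[row]:
  step 1: row=1, L[1]='$', prepend. Next row=LF[1]=0
  step 2: row=0, L[0]='e', prepend. Next row=LF[0]=2
  step 3: row=2, L[2]='l', prepend. Next row=LF[2]=5
  step 4: row=5, L[5]='t', prepend. Next row=LF[5]=6
  step 5: row=6, L[6]='e', prepend. Next row=LF[6]=4
  step 6: row=4, L[4]='e', prepend. Next row=LF[4]=3
  step 7: row=3, L[3]='b', prepend. Next row=LF[3]=1
Reversed output: beetle$

Answer: beetle$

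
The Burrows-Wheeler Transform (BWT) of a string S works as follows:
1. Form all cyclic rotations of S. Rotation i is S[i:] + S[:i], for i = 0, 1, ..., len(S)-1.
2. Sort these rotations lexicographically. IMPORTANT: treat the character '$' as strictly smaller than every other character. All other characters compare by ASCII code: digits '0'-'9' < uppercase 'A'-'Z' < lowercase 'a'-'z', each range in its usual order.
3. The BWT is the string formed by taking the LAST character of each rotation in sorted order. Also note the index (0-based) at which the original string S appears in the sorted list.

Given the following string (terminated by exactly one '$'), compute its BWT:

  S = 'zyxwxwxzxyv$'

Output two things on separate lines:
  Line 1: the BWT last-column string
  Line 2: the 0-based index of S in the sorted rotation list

All 12 rotations (rotation i = S[i:]+S[:i]):
  rot[0] = zyxwxwxzxyv$
  rot[1] = yxwxwxzxyv$z
  rot[2] = xwxwxzxyv$zy
  rot[3] = wxwxzxyv$zyx
  rot[4] = xwxzxyv$zyxw
  rot[5] = wxzxyv$zyxwx
  rot[6] = xzxyv$zyxwxw
  rot[7] = zxyv$zyxwxwx
  rot[8] = xyv$zyxwxwxz
  rot[9] = yv$zyxwxwxzx
  rot[10] = v$zyxwxwxzxy
  rot[11] = $zyxwxwxzxyv
Sorted (with $ < everything):
  sorted[0] = $zyxwxwxzxyv  (last char: 'v')
  sorted[1] = v$zyxwxwxzxy  (last char: 'y')
  sorted[2] = wxwxzxyv$zyx  (last char: 'x')
  sorted[3] = wxzxyv$zyxwx  (last char: 'x')
  sorted[4] = xwxwxzxyv$zy  (last char: 'y')
  sorted[5] = xwxzxyv$zyxw  (last char: 'w')
  sorted[6] = xyv$zyxwxwxz  (last char: 'z')
  sorted[7] = xzxyv$zyxwxw  (last char: 'w')
  sorted[8] = yv$zyxwxwxzx  (last char: 'x')
  sorted[9] = yxwxwxzxyv$z  (last char: 'z')
  sorted[10] = zxyv$zyxwxwx  (last char: 'x')
  sorted[11] = zyxwxwxzxyv$  (last char: '$')
Last column: vyxxywzwxzx$
Original string S is at sorted index 11

Answer: vyxxywzwxzx$
11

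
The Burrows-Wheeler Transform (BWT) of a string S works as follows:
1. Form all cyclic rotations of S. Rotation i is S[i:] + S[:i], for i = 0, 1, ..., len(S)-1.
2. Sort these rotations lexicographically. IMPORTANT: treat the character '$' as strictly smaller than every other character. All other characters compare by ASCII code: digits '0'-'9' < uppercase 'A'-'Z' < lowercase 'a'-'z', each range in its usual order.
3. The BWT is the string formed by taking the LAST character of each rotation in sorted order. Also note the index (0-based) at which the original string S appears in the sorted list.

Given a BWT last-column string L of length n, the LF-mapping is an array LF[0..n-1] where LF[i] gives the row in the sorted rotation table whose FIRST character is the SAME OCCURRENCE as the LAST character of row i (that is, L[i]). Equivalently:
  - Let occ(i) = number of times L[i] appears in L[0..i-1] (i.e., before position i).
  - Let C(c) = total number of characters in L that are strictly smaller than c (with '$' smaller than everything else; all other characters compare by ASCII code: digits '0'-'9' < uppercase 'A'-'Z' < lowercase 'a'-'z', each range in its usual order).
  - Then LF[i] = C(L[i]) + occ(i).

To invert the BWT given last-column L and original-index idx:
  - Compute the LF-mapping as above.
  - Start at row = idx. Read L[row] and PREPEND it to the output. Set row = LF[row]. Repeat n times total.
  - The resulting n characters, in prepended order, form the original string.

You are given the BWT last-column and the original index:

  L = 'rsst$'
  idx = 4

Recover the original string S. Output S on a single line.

LF mapping: 1 2 3 4 0
Walk LF starting at row 4, prepending L[row]:
  step 1: row=4, L[4]='$', prepend. Next row=LF[4]=0
  step 2: row=0, L[0]='r', prepend. Next row=LF[0]=1
  step 3: row=1, L[1]='s', prepend. Next row=LF[1]=2
  step 4: row=2, L[2]='s', prepend. Next row=LF[2]=3
  step 5: row=3, L[3]='t', prepend. Next row=LF[3]=4
Reversed output: tssr$

Answer: tssr$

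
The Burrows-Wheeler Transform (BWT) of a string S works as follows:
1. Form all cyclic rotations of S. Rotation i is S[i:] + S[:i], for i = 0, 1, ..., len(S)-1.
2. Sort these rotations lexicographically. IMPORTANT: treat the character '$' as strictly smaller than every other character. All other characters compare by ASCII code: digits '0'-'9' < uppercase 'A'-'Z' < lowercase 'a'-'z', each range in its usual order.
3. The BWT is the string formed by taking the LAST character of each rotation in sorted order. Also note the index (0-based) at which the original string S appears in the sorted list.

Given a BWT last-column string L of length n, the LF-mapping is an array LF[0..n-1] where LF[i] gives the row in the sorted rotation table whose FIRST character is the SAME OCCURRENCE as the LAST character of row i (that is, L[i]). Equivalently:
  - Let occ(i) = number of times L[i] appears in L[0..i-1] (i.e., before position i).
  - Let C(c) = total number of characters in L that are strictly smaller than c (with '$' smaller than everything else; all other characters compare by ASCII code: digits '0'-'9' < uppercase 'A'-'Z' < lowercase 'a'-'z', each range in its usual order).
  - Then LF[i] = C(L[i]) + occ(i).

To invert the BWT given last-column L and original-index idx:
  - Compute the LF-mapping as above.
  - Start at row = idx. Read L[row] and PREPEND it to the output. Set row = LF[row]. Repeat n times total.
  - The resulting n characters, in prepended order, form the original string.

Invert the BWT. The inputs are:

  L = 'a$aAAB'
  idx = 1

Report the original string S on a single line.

Answer: ABaAa$

Derivation:
LF mapping: 4 0 5 1 2 3
Walk LF starting at row 1, prepending L[row]:
  step 1: row=1, L[1]='$', prepend. Next row=LF[1]=0
  step 2: row=0, L[0]='a', prepend. Next row=LF[0]=4
  step 3: row=4, L[4]='A', prepend. Next row=LF[4]=2
  step 4: row=2, L[2]='a', prepend. Next row=LF[2]=5
  step 5: row=5, L[5]='B', prepend. Next row=LF[5]=3
  step 6: row=3, L[3]='A', prepend. Next row=LF[3]=1
Reversed output: ABaAa$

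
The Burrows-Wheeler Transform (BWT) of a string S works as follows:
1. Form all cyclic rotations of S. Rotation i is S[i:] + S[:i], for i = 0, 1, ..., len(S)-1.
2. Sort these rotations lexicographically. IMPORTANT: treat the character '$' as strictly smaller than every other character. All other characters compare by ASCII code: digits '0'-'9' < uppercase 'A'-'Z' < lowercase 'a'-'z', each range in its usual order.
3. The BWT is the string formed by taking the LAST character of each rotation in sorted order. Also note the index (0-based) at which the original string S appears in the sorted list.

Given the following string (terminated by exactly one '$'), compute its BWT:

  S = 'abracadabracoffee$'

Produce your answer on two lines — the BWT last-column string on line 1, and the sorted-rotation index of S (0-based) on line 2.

Answer: e$drrcaaaaaeffocbb
1

Derivation:
All 18 rotations (rotation i = S[i:]+S[:i]):
  rot[0] = abracadabracoffee$
  rot[1] = bracadabracoffee$a
  rot[2] = racadabracoffee$ab
  rot[3] = acadabracoffee$abr
  rot[4] = cadabracoffee$abra
  rot[5] = adabracoffee$abrac
  rot[6] = dabracoffee$abraca
  rot[7] = abracoffee$abracad
  rot[8] = bracoffee$abracada
  rot[9] = racoffee$abracadab
  rot[10] = acoffee$abracadabr
  rot[11] = coffee$abracadabra
  rot[12] = offee$abracadabrac
  rot[13] = ffee$abracadabraco
  rot[14] = fee$abracadabracof
  rot[15] = ee$abracadabracoff
  rot[16] = e$abracadabracoffe
  rot[17] = $abracadabracoffee
Sorted (with $ < everything):
  sorted[0] = $abracadabracoffee  (last char: 'e')
  sorted[1] = abracadabracoffee$  (last char: '$')
  sorted[2] = abracoffee$abracad  (last char: 'd')
  sorted[3] = acadabracoffee$abr  (last char: 'r')
  sorted[4] = acoffee$abracadabr  (last char: 'r')
  sorted[5] = adabracoffee$abrac  (last char: 'c')
  sorted[6] = bracadabracoffee$a  (last char: 'a')
  sorted[7] = bracoffee$abracada  (last char: 'a')
  sorted[8] = cadabracoffee$abra  (last char: 'a')
  sorted[9] = coffee$abracadabra  (last char: 'a')
  sorted[10] = dabracoffee$abraca  (last char: 'a')
  sorted[11] = e$abracadabracoffe  (last char: 'e')
  sorted[12] = ee$abracadabracoff  (last char: 'f')
  sorted[13] = fee$abracadabracof  (last char: 'f')
  sorted[14] = ffee$abracadabraco  (last char: 'o')
  sorted[15] = offee$abracadabrac  (last char: 'c')
  sorted[16] = racadabracoffee$ab  (last char: 'b')
  sorted[17] = racoffee$abracadab  (last char: 'b')
Last column: e$drrcaaaaaeffocbb
Original string S is at sorted index 1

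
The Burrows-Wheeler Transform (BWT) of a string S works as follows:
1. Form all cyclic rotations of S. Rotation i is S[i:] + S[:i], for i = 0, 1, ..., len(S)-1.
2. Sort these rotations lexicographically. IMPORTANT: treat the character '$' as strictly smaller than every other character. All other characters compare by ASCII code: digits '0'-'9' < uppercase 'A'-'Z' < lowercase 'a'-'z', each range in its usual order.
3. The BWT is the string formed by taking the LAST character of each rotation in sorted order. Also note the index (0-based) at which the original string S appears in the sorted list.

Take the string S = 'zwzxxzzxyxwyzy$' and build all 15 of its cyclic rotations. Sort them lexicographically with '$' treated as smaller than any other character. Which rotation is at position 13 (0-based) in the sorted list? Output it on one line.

Answer: zy$zwzxxzzxyxwy

Derivation:
All 15 rotations (rotation i = S[i:]+S[:i]):
  rot[0] = zwzxxzzxyxwyzy$
  rot[1] = wzxxzzxyxwyzy$z
  rot[2] = zxxzzxyxwyzy$zw
  rot[3] = xxzzxyxwyzy$zwz
  rot[4] = xzzxyxwyzy$zwzx
  rot[5] = zzxyxwyzy$zwzxx
  rot[6] = zxyxwyzy$zwzxxz
  rot[7] = xyxwyzy$zwzxxzz
  rot[8] = yxwyzy$zwzxxzzx
  rot[9] = xwyzy$zwzxxzzxy
  rot[10] = wyzy$zwzxxzzxyx
  rot[11] = yzy$zwzxxzzxyxw
  rot[12] = zy$zwzxxzzxyxwy
  rot[13] = y$zwzxxzzxyxwyz
  rot[14] = $zwzxxzzxyxwyzy
Sorted (with $ < everything):
  sorted[0] = $zwzxxzzxyxwyzy
  sorted[1] = wyzy$zwzxxzzxyx
  sorted[2] = wzxxzzxyxwyzy$z
  sorted[3] = xwyzy$zwzxxzzxy
  sorted[4] = xxzzxyxwyzy$zwz
  sorted[5] = xyxwyzy$zwzxxzz
  sorted[6] = xzzxyxwyzy$zwzx
  sorted[7] = y$zwzxxzzxyxwyz
  sorted[8] = yxwyzy$zwzxxzzx
  sorted[9] = yzy$zwzxxzzxyxw
  sorted[10] = zwzxxzzxyxwyzy$
  sorted[11] = zxxzzxyxwyzy$zw
  sorted[12] = zxyxwyzy$zwzxxz
  sorted[13] = zy$zwzxxzzxyxwy
  sorted[14] = zzxyxwyzy$zwzxx
sorted[13] = zy$zwzxxzzxyxwy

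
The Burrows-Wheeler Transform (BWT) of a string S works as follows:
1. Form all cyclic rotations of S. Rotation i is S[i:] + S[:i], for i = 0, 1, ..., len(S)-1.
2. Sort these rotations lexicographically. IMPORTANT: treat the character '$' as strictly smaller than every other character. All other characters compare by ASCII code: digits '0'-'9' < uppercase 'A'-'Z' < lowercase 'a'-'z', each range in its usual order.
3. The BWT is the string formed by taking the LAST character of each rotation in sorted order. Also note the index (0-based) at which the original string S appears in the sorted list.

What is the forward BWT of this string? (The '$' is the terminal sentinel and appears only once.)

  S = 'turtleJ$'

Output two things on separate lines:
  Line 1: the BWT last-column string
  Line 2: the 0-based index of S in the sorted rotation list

All 8 rotations (rotation i = S[i:]+S[:i]):
  rot[0] = turtleJ$
  rot[1] = urtleJ$t
  rot[2] = rtleJ$tu
  rot[3] = tleJ$tur
  rot[4] = leJ$turt
  rot[5] = eJ$turtl
  rot[6] = J$turtle
  rot[7] = $turtleJ
Sorted (with $ < everything):
  sorted[0] = $turtleJ  (last char: 'J')
  sorted[1] = J$turtle  (last char: 'e')
  sorted[2] = eJ$turtl  (last char: 'l')
  sorted[3] = leJ$turt  (last char: 't')
  sorted[4] = rtleJ$tu  (last char: 'u')
  sorted[5] = tleJ$tur  (last char: 'r')
  sorted[6] = turtleJ$  (last char: '$')
  sorted[7] = urtleJ$t  (last char: 't')
Last column: Jeltur$t
Original string S is at sorted index 6

Answer: Jeltur$t
6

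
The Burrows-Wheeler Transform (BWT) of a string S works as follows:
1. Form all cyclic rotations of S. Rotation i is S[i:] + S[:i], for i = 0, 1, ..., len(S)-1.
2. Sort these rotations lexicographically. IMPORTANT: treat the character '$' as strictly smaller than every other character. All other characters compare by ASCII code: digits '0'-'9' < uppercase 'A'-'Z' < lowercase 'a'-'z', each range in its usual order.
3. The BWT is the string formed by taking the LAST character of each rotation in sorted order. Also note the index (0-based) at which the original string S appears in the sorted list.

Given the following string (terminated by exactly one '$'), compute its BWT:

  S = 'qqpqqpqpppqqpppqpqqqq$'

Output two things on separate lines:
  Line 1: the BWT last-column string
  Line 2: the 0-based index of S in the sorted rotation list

All 22 rotations (rotation i = S[i:]+S[:i]):
  rot[0] = qqpqqpqpppqqpppqpqqqq$
  rot[1] = qpqqpqpppqqpppqpqqqq$q
  rot[2] = pqqpqpppqqpppqpqqqq$qq
  rot[3] = qqpqpppqqpppqpqqqq$qqp
  rot[4] = qpqpppqqpppqpqqqq$qqpq
  rot[5] = pqpppqqpppqpqqqq$qqpqq
  rot[6] = qpppqqpppqpqqqq$qqpqqp
  rot[7] = pppqqpppqpqqqq$qqpqqpq
  rot[8] = ppqqpppqpqqqq$qqpqqpqp
  rot[9] = pqqpppqpqqqq$qqpqqpqpp
  rot[10] = qqpppqpqqqq$qqpqqpqppp
  rot[11] = qpppqpqqqq$qqpqqpqpppq
  rot[12] = pppqpqqqq$qqpqqpqpppqq
  rot[13] = ppqpqqqq$qqpqqpqpppqqp
  rot[14] = pqpqqqq$qqpqqpqpppqqpp
  rot[15] = qpqqqq$qqpqqpqpppqqppp
  rot[16] = pqqqq$qqpqqpqpppqqpppq
  rot[17] = qqqq$qqpqqpqpppqqpppqp
  rot[18] = qqq$qqpqqpqpppqqpppqpq
  rot[19] = qq$qqpqqpqpppqqpppqpqq
  rot[20] = q$qqpqqpqpppqqpppqpqqq
  rot[21] = $qqpqqpqpppqqpppqpqqqq
Sorted (with $ < everything):
  sorted[0] = $qqpqqpqpppqqpppqpqqqq  (last char: 'q')
  sorted[1] = pppqpqqqq$qqpqqpqpppqq  (last char: 'q')
  sorted[2] = pppqqpppqpqqqq$qqpqqpq  (last char: 'q')
  sorted[3] = ppqpqqqq$qqpqqpqpppqqp  (last char: 'p')
  sorted[4] = ppqqpppqpqqqq$qqpqqpqp  (last char: 'p')
  sorted[5] = pqpppqqpppqpqqqq$qqpqq  (last char: 'q')
  sorted[6] = pqpqqqq$qqpqqpqpppqqpp  (last char: 'p')
  sorted[7] = pqqpppqpqqqq$qqpqqpqpp  (last char: 'p')
  sorted[8] = pqqpqpppqqpppqpqqqq$qq  (last char: 'q')
  sorted[9] = pqqqq$qqpqqpqpppqqpppq  (last char: 'q')
  sorted[10] = q$qqpqqpqpppqqpppqpqqq  (last char: 'q')
  sorted[11] = qpppqpqqqq$qqpqqpqpppq  (last char: 'q')
  sorted[12] = qpppqqpppqpqqqq$qqpqqp  (last char: 'p')
  sorted[13] = qpqpppqqpppqpqqqq$qqpq  (last char: 'q')
  sorted[14] = qpqqpqpppqqpppqpqqqq$q  (last char: 'q')
  sorted[15] = qpqqqq$qqpqqpqpppqqppp  (last char: 'p')
  sorted[16] = qq$qqpqqpqpppqqpppqpqq  (last char: 'q')
  sorted[17] = qqpppqpqqqq$qqpqqpqppp  (last char: 'p')
  sorted[18] = qqpqpppqqpppqpqqqq$qqp  (last char: 'p')
  sorted[19] = qqpqqpqpppqqpppqpqqqq$  (last char: '$')
  sorted[20] = qqq$qqpqqpqpppqqpppqpq  (last char: 'q')
  sorted[21] = qqqq$qqpqqpqpppqqpppqp  (last char: 'p')
Last column: qqqppqppqqqqpqqpqpp$qp
Original string S is at sorted index 19

Answer: qqqppqppqqqqpqqpqpp$qp
19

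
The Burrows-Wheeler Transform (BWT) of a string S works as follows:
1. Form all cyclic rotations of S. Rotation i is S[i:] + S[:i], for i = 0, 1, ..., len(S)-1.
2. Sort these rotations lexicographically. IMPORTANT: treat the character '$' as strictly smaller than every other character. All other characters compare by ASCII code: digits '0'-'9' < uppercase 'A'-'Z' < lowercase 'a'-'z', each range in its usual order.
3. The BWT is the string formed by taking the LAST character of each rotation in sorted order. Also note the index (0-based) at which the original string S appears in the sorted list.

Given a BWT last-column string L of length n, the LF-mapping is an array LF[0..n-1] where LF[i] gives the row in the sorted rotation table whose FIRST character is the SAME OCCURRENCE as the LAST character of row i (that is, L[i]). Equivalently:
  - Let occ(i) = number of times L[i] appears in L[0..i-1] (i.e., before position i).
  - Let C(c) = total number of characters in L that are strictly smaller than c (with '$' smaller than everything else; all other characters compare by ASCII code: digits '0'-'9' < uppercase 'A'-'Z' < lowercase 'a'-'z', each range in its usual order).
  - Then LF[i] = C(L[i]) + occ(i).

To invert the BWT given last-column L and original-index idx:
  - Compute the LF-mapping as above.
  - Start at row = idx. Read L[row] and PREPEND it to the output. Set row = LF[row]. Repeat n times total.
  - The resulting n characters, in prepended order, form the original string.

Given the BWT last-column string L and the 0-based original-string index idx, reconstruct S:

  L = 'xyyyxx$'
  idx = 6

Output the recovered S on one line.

Answer: yxyxyx$

Derivation:
LF mapping: 1 4 5 6 2 3 0
Walk LF starting at row 6, prepending L[row]:
  step 1: row=6, L[6]='$', prepend. Next row=LF[6]=0
  step 2: row=0, L[0]='x', prepend. Next row=LF[0]=1
  step 3: row=1, L[1]='y', prepend. Next row=LF[1]=4
  step 4: row=4, L[4]='x', prepend. Next row=LF[4]=2
  step 5: row=2, L[2]='y', prepend. Next row=LF[2]=5
  step 6: row=5, L[5]='x', prepend. Next row=LF[5]=3
  step 7: row=3, L[3]='y', prepend. Next row=LF[3]=6
Reversed output: yxyxyx$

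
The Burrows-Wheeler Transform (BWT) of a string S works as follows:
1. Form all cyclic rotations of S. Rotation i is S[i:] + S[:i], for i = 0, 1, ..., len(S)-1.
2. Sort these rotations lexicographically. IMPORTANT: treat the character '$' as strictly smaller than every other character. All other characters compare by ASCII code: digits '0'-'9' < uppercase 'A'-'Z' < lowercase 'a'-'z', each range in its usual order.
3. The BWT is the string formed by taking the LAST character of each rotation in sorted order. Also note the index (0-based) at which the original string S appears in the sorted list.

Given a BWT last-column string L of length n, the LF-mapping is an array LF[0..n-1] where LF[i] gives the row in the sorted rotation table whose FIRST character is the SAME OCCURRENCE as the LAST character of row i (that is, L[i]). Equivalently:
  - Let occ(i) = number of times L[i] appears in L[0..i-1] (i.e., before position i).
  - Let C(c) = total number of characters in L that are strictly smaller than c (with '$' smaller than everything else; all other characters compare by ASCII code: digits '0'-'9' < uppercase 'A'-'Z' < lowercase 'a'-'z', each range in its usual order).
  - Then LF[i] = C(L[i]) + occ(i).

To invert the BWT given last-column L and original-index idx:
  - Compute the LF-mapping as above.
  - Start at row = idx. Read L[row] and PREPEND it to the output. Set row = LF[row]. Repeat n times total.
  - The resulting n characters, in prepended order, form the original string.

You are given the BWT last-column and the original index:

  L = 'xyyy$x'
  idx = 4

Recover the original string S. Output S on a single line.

Answer: yxyyx$

Derivation:
LF mapping: 1 3 4 5 0 2
Walk LF starting at row 4, prepending L[row]:
  step 1: row=4, L[4]='$', prepend. Next row=LF[4]=0
  step 2: row=0, L[0]='x', prepend. Next row=LF[0]=1
  step 3: row=1, L[1]='y', prepend. Next row=LF[1]=3
  step 4: row=3, L[3]='y', prepend. Next row=LF[3]=5
  step 5: row=5, L[5]='x', prepend. Next row=LF[5]=2
  step 6: row=2, L[2]='y', prepend. Next row=LF[2]=4
Reversed output: yxyyx$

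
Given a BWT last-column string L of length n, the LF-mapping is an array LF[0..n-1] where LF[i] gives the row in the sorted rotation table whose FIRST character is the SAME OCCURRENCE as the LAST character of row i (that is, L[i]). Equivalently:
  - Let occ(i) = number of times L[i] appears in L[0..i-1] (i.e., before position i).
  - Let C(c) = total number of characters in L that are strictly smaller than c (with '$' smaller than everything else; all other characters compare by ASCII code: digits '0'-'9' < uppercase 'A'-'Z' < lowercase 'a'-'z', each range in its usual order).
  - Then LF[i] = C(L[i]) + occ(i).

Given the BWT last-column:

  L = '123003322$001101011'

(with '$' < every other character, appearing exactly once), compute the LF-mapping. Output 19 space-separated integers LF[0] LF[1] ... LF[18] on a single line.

Char counts: '$':1, '0':6, '1':6, '2':3, '3':3
C (first-col start): C('$')=0, C('0')=1, C('1')=7, C('2')=13, C('3')=16
L[0]='1': occ=0, LF[0]=C('1')+0=7+0=7
L[1]='2': occ=0, LF[1]=C('2')+0=13+0=13
L[2]='3': occ=0, LF[2]=C('3')+0=16+0=16
L[3]='0': occ=0, LF[3]=C('0')+0=1+0=1
L[4]='0': occ=1, LF[4]=C('0')+1=1+1=2
L[5]='3': occ=1, LF[5]=C('3')+1=16+1=17
L[6]='3': occ=2, LF[6]=C('3')+2=16+2=18
L[7]='2': occ=1, LF[7]=C('2')+1=13+1=14
L[8]='2': occ=2, LF[8]=C('2')+2=13+2=15
L[9]='$': occ=0, LF[9]=C('$')+0=0+0=0
L[10]='0': occ=2, LF[10]=C('0')+2=1+2=3
L[11]='0': occ=3, LF[11]=C('0')+3=1+3=4
L[12]='1': occ=1, LF[12]=C('1')+1=7+1=8
L[13]='1': occ=2, LF[13]=C('1')+2=7+2=9
L[14]='0': occ=4, LF[14]=C('0')+4=1+4=5
L[15]='1': occ=3, LF[15]=C('1')+3=7+3=10
L[16]='0': occ=5, LF[16]=C('0')+5=1+5=6
L[17]='1': occ=4, LF[17]=C('1')+4=7+4=11
L[18]='1': occ=5, LF[18]=C('1')+5=7+5=12

Answer: 7 13 16 1 2 17 18 14 15 0 3 4 8 9 5 10 6 11 12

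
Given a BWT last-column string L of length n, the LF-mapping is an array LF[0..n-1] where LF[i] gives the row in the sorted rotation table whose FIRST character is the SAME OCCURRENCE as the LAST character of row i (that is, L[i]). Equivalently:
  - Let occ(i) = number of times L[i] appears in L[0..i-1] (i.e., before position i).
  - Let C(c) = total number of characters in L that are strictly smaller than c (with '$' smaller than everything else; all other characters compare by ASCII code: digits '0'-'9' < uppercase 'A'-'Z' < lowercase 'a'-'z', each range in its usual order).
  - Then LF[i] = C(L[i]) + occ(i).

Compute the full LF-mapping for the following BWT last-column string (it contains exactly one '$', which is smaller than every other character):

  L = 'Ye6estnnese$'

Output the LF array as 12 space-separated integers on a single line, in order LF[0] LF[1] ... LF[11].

Answer: 2 3 1 4 9 11 7 8 5 10 6 0

Derivation:
Char counts: '$':1, '6':1, 'Y':1, 'e':4, 'n':2, 's':2, 't':1
C (first-col start): C('$')=0, C('6')=1, C('Y')=2, C('e')=3, C('n')=7, C('s')=9, C('t')=11
L[0]='Y': occ=0, LF[0]=C('Y')+0=2+0=2
L[1]='e': occ=0, LF[1]=C('e')+0=3+0=3
L[2]='6': occ=0, LF[2]=C('6')+0=1+0=1
L[3]='e': occ=1, LF[3]=C('e')+1=3+1=4
L[4]='s': occ=0, LF[4]=C('s')+0=9+0=9
L[5]='t': occ=0, LF[5]=C('t')+0=11+0=11
L[6]='n': occ=0, LF[6]=C('n')+0=7+0=7
L[7]='n': occ=1, LF[7]=C('n')+1=7+1=8
L[8]='e': occ=2, LF[8]=C('e')+2=3+2=5
L[9]='s': occ=1, LF[9]=C('s')+1=9+1=10
L[10]='e': occ=3, LF[10]=C('e')+3=3+3=6
L[11]='$': occ=0, LF[11]=C('$')+0=0+0=0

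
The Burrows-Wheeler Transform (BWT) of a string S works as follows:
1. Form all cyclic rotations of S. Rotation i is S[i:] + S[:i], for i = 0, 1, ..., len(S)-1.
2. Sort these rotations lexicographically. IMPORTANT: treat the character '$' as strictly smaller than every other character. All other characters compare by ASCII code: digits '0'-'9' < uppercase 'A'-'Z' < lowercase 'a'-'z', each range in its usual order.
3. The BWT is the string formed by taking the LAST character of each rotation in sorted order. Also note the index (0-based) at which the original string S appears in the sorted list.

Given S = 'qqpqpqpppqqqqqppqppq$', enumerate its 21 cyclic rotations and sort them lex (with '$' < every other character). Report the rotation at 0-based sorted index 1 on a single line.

Answer: pppqqqqqppqppq$qqpqpq

Derivation:
All 21 rotations (rotation i = S[i:]+S[:i]):
  rot[0] = qqpqpqpppqqqqqppqppq$
  rot[1] = qpqpqpppqqqqqppqppq$q
  rot[2] = pqpqpppqqqqqppqppq$qq
  rot[3] = qpqpppqqqqqppqppq$qqp
  rot[4] = pqpppqqqqqppqppq$qqpq
  rot[5] = qpppqqqqqppqppq$qqpqp
  rot[6] = pppqqqqqppqppq$qqpqpq
  rot[7] = ppqqqqqppqppq$qqpqpqp
  rot[8] = pqqqqqppqppq$qqpqpqpp
  rot[9] = qqqqqppqppq$qqpqpqppp
  rot[10] = qqqqppqppq$qqpqpqpppq
  rot[11] = qqqppqppq$qqpqpqpppqq
  rot[12] = qqppqppq$qqpqpqpppqqq
  rot[13] = qppqppq$qqpqpqpppqqqq
  rot[14] = ppqppq$qqpqpqpppqqqqq
  rot[15] = pqppq$qqpqpqpppqqqqqp
  rot[16] = qppq$qqpqpqpppqqqqqpp
  rot[17] = ppq$qqpqpqpppqqqqqppq
  rot[18] = pq$qqpqpqpppqqqqqppqp
  rot[19] = q$qqpqpqpppqqqqqppqpp
  rot[20] = $qqpqpqpppqqqqqppqppq
Sorted (with $ < everything):
  sorted[0] = $qqpqpqpppqqqqqppqppq
  sorted[1] = pppqqqqqppqppq$qqpqpq
  sorted[2] = ppq$qqpqpqpppqqqqqppq
  sorted[3] = ppqppq$qqpqpqpppqqqqq
  sorted[4] = ppqqqqqppqppq$qqpqpqp
  sorted[5] = pq$qqpqpqpppqqqqqppqp
  sorted[6] = pqpppqqqqqppqppq$qqpq
  sorted[7] = pqppq$qqpqpqpppqqqqqp
  sorted[8] = pqpqpppqqqqqppqppq$qq
  sorted[9] = pqqqqqppqppq$qqpqpqpp
  sorted[10] = q$qqpqpqpppqqqqqppqpp
  sorted[11] = qpppqqqqqppqppq$qqpqp
  sorted[12] = qppq$qqpqpqpppqqqqqpp
  sorted[13] = qppqppq$qqpqpqpppqqqq
  sorted[14] = qpqpppqqqqqppqppq$qqp
  sorted[15] = qpqpqpppqqqqqppqppq$q
  sorted[16] = qqppqppq$qqpqpqpppqqq
  sorted[17] = qqpqpqpppqqqqqppqppq$
  sorted[18] = qqqppqppq$qqpqpqpppqq
  sorted[19] = qqqqppqppq$qqpqpqpppq
  sorted[20] = qqqqqppqppq$qqpqpqppp
sorted[1] = pppqqqqqppqppq$qqpqpq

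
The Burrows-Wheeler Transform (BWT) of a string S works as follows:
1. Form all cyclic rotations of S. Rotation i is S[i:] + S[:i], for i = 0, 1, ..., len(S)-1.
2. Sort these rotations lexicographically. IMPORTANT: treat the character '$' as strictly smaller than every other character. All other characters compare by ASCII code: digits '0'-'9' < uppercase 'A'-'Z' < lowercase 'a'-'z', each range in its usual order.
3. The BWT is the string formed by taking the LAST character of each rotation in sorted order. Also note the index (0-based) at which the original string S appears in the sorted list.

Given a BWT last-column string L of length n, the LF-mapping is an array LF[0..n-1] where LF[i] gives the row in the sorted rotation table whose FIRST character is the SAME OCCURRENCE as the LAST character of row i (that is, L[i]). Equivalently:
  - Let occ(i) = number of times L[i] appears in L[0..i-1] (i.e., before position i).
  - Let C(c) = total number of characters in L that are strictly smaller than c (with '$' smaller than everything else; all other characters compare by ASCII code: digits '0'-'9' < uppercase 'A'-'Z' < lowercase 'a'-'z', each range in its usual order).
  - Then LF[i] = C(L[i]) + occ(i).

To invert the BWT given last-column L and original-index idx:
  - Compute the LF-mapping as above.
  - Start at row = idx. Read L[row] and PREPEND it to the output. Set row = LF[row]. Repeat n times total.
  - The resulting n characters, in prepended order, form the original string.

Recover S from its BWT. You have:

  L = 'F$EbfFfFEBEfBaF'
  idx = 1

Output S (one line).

LF mapping: 6 0 3 11 12 7 13 8 4 1 5 14 2 10 9
Walk LF starting at row 1, prepending L[row]:
  step 1: row=1, L[1]='$', prepend. Next row=LF[1]=0
  step 2: row=0, L[0]='F', prepend. Next row=LF[0]=6
  step 3: row=6, L[6]='f', prepend. Next row=LF[6]=13
  step 4: row=13, L[13]='a', prepend. Next row=LF[13]=10
  step 5: row=10, L[10]='E', prepend. Next row=LF[10]=5
  step 6: row=5, L[5]='F', prepend. Next row=LF[5]=7
  step 7: row=7, L[7]='F', prepend. Next row=LF[7]=8
  step 8: row=8, L[8]='E', prepend. Next row=LF[8]=4
  step 9: row=4, L[4]='f', prepend. Next row=LF[4]=12
  step 10: row=12, L[12]='B', prepend. Next row=LF[12]=2
  step 11: row=2, L[2]='E', prepend. Next row=LF[2]=3
  step 12: row=3, L[3]='b', prepend. Next row=LF[3]=11
  step 13: row=11, L[11]='f', prepend. Next row=LF[11]=14
  step 14: row=14, L[14]='F', prepend. Next row=LF[14]=9
  step 15: row=9, L[9]='B', prepend. Next row=LF[9]=1
Reversed output: BFfbEBfEFFEafF$

Answer: BFfbEBfEFFEafF$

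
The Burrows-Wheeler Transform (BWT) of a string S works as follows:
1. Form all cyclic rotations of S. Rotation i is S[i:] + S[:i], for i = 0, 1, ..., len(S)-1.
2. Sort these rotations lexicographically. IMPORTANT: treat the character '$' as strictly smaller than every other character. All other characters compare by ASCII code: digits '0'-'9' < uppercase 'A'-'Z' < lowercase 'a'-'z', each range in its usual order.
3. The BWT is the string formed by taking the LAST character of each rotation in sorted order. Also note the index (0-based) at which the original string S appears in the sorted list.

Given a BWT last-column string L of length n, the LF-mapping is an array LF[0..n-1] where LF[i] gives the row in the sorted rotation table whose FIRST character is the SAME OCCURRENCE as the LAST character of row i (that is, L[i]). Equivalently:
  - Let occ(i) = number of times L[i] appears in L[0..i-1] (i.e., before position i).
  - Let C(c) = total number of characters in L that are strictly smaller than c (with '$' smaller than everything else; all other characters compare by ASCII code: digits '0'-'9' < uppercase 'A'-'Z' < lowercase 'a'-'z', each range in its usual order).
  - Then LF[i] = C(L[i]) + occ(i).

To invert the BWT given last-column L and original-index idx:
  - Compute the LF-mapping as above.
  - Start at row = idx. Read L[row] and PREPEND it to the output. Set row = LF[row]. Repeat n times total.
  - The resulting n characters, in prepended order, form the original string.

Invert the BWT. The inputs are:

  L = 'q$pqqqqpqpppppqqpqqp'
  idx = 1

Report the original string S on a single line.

LF mapping: 10 0 1 11 12 13 14 2 15 3 4 5 6 7 16 17 8 18 19 9
Walk LF starting at row 1, prepending L[row]:
  step 1: row=1, L[1]='$', prepend. Next row=LF[1]=0
  step 2: row=0, L[0]='q', prepend. Next row=LF[0]=10
  step 3: row=10, L[10]='p', prepend. Next row=LF[10]=4
  step 4: row=4, L[4]='q', prepend. Next row=LF[4]=12
  step 5: row=12, L[12]='p', prepend. Next row=LF[12]=6
  step 6: row=6, L[6]='q', prepend. Next row=LF[6]=14
  step 7: row=14, L[14]='q', prepend. Next row=LF[14]=16
  step 8: row=16, L[16]='p', prepend. Next row=LF[16]=8
  step 9: row=8, L[8]='q', prepend. Next row=LF[8]=15
  step 10: row=15, L[15]='q', prepend. Next row=LF[15]=17
  step 11: row=17, L[17]='q', prepend. Next row=LF[17]=18
  step 12: row=18, L[18]='q', prepend. Next row=LF[18]=19
  step 13: row=19, L[19]='p', prepend. Next row=LF[19]=9
  step 14: row=9, L[9]='p', prepend. Next row=LF[9]=3
  step 15: row=3, L[3]='q', prepend. Next row=LF[3]=11
  step 16: row=11, L[11]='p', prepend. Next row=LF[11]=5
  step 17: row=5, L[5]='q', prepend. Next row=LF[5]=13
  step 18: row=13, L[13]='p', prepend. Next row=LF[13]=7
  step 19: row=7, L[7]='p', prepend. Next row=LF[7]=2
  step 20: row=2, L[2]='p', prepend. Next row=LF[2]=1
Reversed output: pppqpqppqqqqpqqpqpq$

Answer: pppqpqppqqqqpqqpqpq$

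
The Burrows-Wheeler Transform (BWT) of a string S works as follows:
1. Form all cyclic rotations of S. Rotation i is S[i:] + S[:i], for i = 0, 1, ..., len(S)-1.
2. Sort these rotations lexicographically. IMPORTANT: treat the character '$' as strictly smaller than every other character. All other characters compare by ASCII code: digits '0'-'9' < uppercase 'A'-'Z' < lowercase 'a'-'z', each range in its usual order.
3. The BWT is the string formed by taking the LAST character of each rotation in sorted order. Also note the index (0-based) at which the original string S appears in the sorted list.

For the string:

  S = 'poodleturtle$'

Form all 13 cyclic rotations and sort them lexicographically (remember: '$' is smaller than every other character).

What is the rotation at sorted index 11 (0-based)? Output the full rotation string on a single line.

Answer: turtle$poodle

Derivation:
All 13 rotations (rotation i = S[i:]+S[:i]):
  rot[0] = poodleturtle$
  rot[1] = oodleturtle$p
  rot[2] = odleturtle$po
  rot[3] = dleturtle$poo
  rot[4] = leturtle$pood
  rot[5] = eturtle$poodl
  rot[6] = turtle$poodle
  rot[7] = urtle$poodlet
  rot[8] = rtle$poodletu
  rot[9] = tle$poodletur
  rot[10] = le$poodleturt
  rot[11] = e$poodleturtl
  rot[12] = $poodleturtle
Sorted (with $ < everything):
  sorted[0] = $poodleturtle
  sorted[1] = dleturtle$poo
  sorted[2] = e$poodleturtl
  sorted[3] = eturtle$poodl
  sorted[4] = le$poodleturt
  sorted[5] = leturtle$pood
  sorted[6] = odleturtle$po
  sorted[7] = oodleturtle$p
  sorted[8] = poodleturtle$
  sorted[9] = rtle$poodletu
  sorted[10] = tle$poodletur
  sorted[11] = turtle$poodle
  sorted[12] = urtle$poodlet
sorted[11] = turtle$poodle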